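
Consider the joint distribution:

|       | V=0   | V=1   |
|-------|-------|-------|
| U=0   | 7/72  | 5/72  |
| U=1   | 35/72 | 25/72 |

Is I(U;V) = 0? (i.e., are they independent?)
Marginal P(U) (row sums):
  P(U=0) = 7/72 + 5/72 = 1/6
  P(U=1) = 35/72 + 25/72 = 5/6
Marginal P(V) (column sums):
  P(V=0) = 7/72 + 35/72 = 7/12
  P(V=1) = 5/72 + 25/72 = 5/12

U and V are independent iff P(U=i,V=j) = P(U=i)·P(V=j) for every cell.
  P(U=0)·P(V=0) = 1/6 × 7/12 = 7/72 = P(U=0,V=0) ✓
  P(U=0)·P(V=1) = 1/6 × 5/12 = 5/72 = P(U=0,V=1) ✓
  P(U=1)·P(V=0) = 5/6 × 7/12 = 35/72 = P(U=1,V=0) ✓
  P(U=1)·P(V=1) = 5/6 × 5/12 = 25/72 = P(U=1,V=1) ✓

Yes, U and V are independent: every cell factors, so I(U;V) = 0 bits.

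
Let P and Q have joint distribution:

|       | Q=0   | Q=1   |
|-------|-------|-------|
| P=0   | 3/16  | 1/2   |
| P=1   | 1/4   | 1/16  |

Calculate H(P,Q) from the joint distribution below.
H(P,Q) = -Σ P(P,Q) log₂ P(P,Q), summed over the non-zero cells:
H(P,Q) = -[(3/16)·log₂(3/16) + (1/2)·log₂(1/2) + (1/4)·log₂(1/4) + (1/16)·log₂(1/16)]
  = 0.4528 + 0.5000 + 0.5000 + 0.2500
  = 1.7028 bits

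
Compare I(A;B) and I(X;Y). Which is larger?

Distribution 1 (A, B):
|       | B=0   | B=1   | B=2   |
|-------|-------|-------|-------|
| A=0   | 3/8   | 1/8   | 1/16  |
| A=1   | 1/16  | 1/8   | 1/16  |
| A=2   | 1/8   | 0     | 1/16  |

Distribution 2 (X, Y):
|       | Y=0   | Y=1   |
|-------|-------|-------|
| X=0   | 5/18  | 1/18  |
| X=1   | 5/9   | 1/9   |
Distribution 1 (A, B):
Marginal P(A) (row sums):
  P(A=0) = 3/8 + 1/8 + 1/16 = 9/16
  P(A=1) = 1/16 + 1/8 + 1/16 = 1/4
  P(A=2) = 1/8 + 0 + 1/16 = 3/16
Marginal P(B) (column sums):
  P(B=0) = 3/8 + 1/16 + 1/8 = 9/16
  P(B=1) = 1/8 + 1/8 + 0 = 1/4
  P(B=2) = 1/16 + 1/16 + 1/16 = 3/16

H(A) = -[(9/16)·log₂(9/16) + (1/4)·log₂(1/4) + (3/16)·log₂(3/16)]
  = 0.4669 + 0.5000 + 0.4528
  = 1.4197 bits
H(B) = -[(9/16)·log₂(9/16) + (1/4)·log₂(1/4) + (3/16)·log₂(3/16)]
  = 0.4669 + 0.5000 + 0.4528
  = 1.4197 bits
H(A,B) = -[(3/8)·log₂(3/8) + (1/8)·log₂(1/8) + (1/16)·log₂(1/16) + (1/16)·log₂(1/16) + (1/8)·log₂(1/8) + (1/16)·log₂(1/16) + (1/8)·log₂(1/8) + (1/16)·log₂(1/16)]
  = 0.5306 + 0.3750 + 0.2500 + 0.2500 + 0.3750 + 0.2500 + 0.3750 + 0.2500
  = 2.6556 bits

I(A;B) = H(A) + H(B) - H(A,B)
  = 1.4197 + 1.4197 - 2.6556
  = 0.1838 bits

Distribution 2 (X, Y):
Marginal P(X) (row sums):
  P(X=0) = 5/18 + 1/18 = 1/3
  P(X=1) = 5/9 + 1/9 = 2/3
Marginal P(Y) (column sums):
  P(Y=0) = 5/18 + 5/9 = 5/6
  P(Y=1) = 1/18 + 1/9 = 1/6

H(X) = -[(1/3)·log₂(1/3) + (2/3)·log₂(2/3)]
  = 0.5283 + 0.3900
  = 0.9183 bits
H(Y) = -[(5/6)·log₂(5/6) + (1/6)·log₂(1/6)]
  = 0.2192 + 0.4308
  = 0.6500 bits
H(X,Y) = -[(5/18)·log₂(5/18) + (1/18)·log₂(1/18) + (5/9)·log₂(5/9) + (1/9)·log₂(1/9)]
  = 0.5133 + 0.2317 + 0.4711 + 0.3522
  = 1.5683 bits

I(X;Y) = H(X) + H(Y) - H(X,Y)
  = 0.9183 + 0.6500 - 1.5683
  = 0.0000 bits

I(A;B) = 0.1838 bits > I(X;Y) = 0.0000 bits, so (A, B) has the higher mutual information (stronger dependence).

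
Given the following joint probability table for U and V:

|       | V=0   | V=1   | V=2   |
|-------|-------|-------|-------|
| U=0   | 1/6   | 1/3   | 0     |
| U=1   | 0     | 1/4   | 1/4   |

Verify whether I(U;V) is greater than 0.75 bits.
Marginal P(U) (row sums):
  P(U=0) = 1/6 + 1/3 + 0 = 1/2
  P(U=1) = 0 + 1/4 + 1/4 = 1/2
Marginal P(V) (column sums):
  P(V=0) = 1/6 + 0 = 1/6
  P(V=1) = 1/3 + 1/4 = 7/12
  P(V=2) = 0 + 1/4 = 1/4

H(U) = -[(1/2)·log₂(1/2) + (1/2)·log₂(1/2)]
  = 0.5000 + 0.5000
  = 1.0000 bits
H(V) = -[(1/6)·log₂(1/6) + (7/12)·log₂(7/12) + (1/4)·log₂(1/4)]
  = 0.4308 + 0.4536 + 0.5000
  = 1.3844 bits
H(U,V) = -[(1/6)·log₂(1/6) + (1/3)·log₂(1/3) + (1/4)·log₂(1/4) + (1/4)·log₂(1/4)]
  = 0.4308 + 0.5283 + 0.5000 + 0.5000
  = 1.9591 bits

I(U;V) = H(U) + H(V) - H(U,V)
  = 1.0000 + 1.3844 - 1.9591
  = 0.4253 bits

No. I(U;V) = 0.4253 bits, which is ≤ 0.75 bits.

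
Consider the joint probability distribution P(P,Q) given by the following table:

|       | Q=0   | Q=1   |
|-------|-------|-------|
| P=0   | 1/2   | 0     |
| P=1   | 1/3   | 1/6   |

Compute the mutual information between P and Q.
Marginal P(P) (row sums):
  P(P=0) = 1/2 + 0 = 1/2
  P(P=1) = 1/3 + 1/6 = 1/2
Marginal P(Q) (column sums):
  P(Q=0) = 1/2 + 1/3 = 5/6
  P(Q=1) = 0 + 1/6 = 1/6

H(P) = -[(1/2)·log₂(1/2) + (1/2)·log₂(1/2)]
  = 0.5000 + 0.5000
  = 1.0000 bits
H(Q) = -[(5/6)·log₂(5/6) + (1/6)·log₂(1/6)]
  = 0.2192 + 0.4308
  = 0.6500 bits
H(P,Q) = -[(1/2)·log₂(1/2) + (1/3)·log₂(1/3) + (1/6)·log₂(1/6)]
  = 0.5000 + 0.5283 + 0.4308
  = 1.4591 bits

I(P;Q) = H(P) + H(Q) - H(P,Q)
  = 1.0000 + 0.6500 - 1.4591
  = 0.1909 bits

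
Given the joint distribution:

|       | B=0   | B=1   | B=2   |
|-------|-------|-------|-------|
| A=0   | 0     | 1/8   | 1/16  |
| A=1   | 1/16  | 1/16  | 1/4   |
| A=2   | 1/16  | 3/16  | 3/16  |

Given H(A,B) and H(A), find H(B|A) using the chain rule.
From the chain rule: H(A,B) = H(A) + H(B|A)
Therefore: H(B|A) = H(A,B) - H(A)

H(A,B) = -[(1/8)·log₂(1/8) + (1/16)·log₂(1/16) + (1/16)·log₂(1/16) + (1/16)·log₂(1/16) + (1/4)·log₂(1/4) + (1/16)·log₂(1/16) + (3/16)·log₂(3/16) + (3/16)·log₂(3/16)]
  = 0.3750 + 0.2500 + 0.2500 + 0.2500 + 0.5000 + 0.2500 + 0.4528 + 0.4528
  = 2.7806 bits
Marginal P(A) (row sums):
  P(A=0) = 0 + 1/8 + 1/16 = 3/16
  P(A=1) = 1/16 + 1/16 + 1/4 = 3/8
  P(A=2) = 1/16 + 3/16 + 3/16 = 7/16
H(A) = -[(3/16)·log₂(3/16) + (3/8)·log₂(3/8) + (7/16)·log₂(7/16)]
  = 0.4528 + 0.5306 + 0.5218
  = 1.5052 bits

H(B|A) = 2.7806 - 1.5052 = 1.2754 bits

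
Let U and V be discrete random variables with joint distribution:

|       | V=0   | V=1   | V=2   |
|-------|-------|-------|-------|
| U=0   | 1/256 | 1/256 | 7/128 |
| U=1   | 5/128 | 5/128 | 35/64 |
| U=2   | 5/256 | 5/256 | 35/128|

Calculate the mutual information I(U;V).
Marginal P(U) (row sums):
  P(U=0) = 1/256 + 1/256 + 7/128 = 1/16
  P(U=1) = 5/128 + 5/128 + 35/64 = 5/8
  P(U=2) = 5/256 + 5/256 + 35/128 = 5/16
Marginal P(V) (column sums):
  P(V=0) = 1/256 + 5/128 + 5/256 = 1/16
  P(V=1) = 1/256 + 5/128 + 5/256 = 1/16
  P(V=2) = 7/128 + 35/64 + 35/128 = 7/8

H(U) = -[(1/16)·log₂(1/16) + (5/8)·log₂(5/8) + (5/16)·log₂(5/16)]
  = 0.2500 + 0.4238 + 0.5244
  = 1.1982 bits
H(V) = -[(1/16)·log₂(1/16) + (1/16)·log₂(1/16) + (7/8)·log₂(7/8)]
  = 0.2500 + 0.2500 + 0.1686
  = 0.6686 bits
H(U,V) = -[(1/256)·log₂(1/256) + (1/256)·log₂(1/256) + (7/128)·log₂(7/128) + (5/128)·log₂(5/128) + (5/128)·log₂(5/128) + (35/64)·log₂(35/64) + (5/256)·log₂(5/256) + (5/256)·log₂(5/256) + (35/128)·log₂(35/128)]
  = 0.0313 + 0.0313 + 0.2293 + 0.1827 + 0.1827 + 0.4762 + 0.1109 + 0.1109 + 0.5115
  = 1.8668 bits

I(U;V) = H(U) + H(V) - H(U,V)
  = 1.1982 + 0.6686 - 1.8668
  = 0.0000 bits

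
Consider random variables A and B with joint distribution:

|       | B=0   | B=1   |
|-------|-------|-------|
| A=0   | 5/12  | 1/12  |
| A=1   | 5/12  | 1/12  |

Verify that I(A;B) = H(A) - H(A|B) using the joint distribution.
Left side, from I(A;B) = H(A) + H(B) - H(A,B):
Marginal P(A) (row sums):
  P(A=0) = 5/12 + 1/12 = 1/2
  P(A=1) = 5/12 + 1/12 = 1/2
Marginal P(B) (column sums):
  P(B=0) = 5/12 + 5/12 = 5/6
  P(B=1) = 1/12 + 1/12 = 1/6

H(A) = -[(1/2)·log₂(1/2) + (1/2)·log₂(1/2)]
  = 0.5000 + 0.5000
  = 1.0000 bits
H(B) = -[(5/6)·log₂(5/6) + (1/6)·log₂(1/6)]
  = 0.2192 + 0.4308
  = 0.6500 bits
H(A,B) = -[(5/12)·log₂(5/12) + (1/12)·log₂(1/12) + (5/12)·log₂(5/12) + (1/12)·log₂(1/12)]
  = 0.5263 + 0.2987 + 0.5263 + 0.2987
  = 1.6500 bits

I(A;B) = H(A) + H(B) - H(A,B)
  = 1.0000 + 0.6500 - 1.6500
  = 0.0000 bits

Right side, with H(A|B) computed directly from the conditional probabilities:
H(A|B) = -Σ P(A,B)·log₂ P(A|B), where P(A|B) = P(A,B) / P(B)
  (A=0,B=0): P(A|B) = (5/12)/(5/6) = 1/2;  -(5/12)·log₂(1/2) = 0.4167
  (A=0,B=1): P(A|B) = (1/12)/(1/6) = 1/2;  -(1/12)·log₂(1/2) = 0.0833
  (A=1,B=0): P(A|B) = (5/12)/(5/6) = 1/2;  -(5/12)·log₂(1/2) = 0.4167
  (A=1,B=1): P(A|B) = (1/12)/(1/6) = 1/2;  -(1/12)·log₂(1/2) = 0.0833
H(A|B) = 0.4167 + 0.0833 + 0.4167 + 0.0833
  = 1.0000 bits
H(A) - H(A|B) = 1.0000 - 1.0000 = 0.0000 bits

Both sides equal 0.0000 bits, so I(A;B) = H(A) - H(A|B) ✓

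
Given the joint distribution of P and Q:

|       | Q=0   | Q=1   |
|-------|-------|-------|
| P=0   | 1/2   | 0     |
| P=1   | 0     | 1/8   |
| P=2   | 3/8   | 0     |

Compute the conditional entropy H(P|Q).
Marginal P(Q) (column sums):
  P(Q=0) = 1/2 + 0 + 3/8 = 7/8
  P(Q=1) = 0 + 1/8 + 0 = 1/8

H(P|Q) = -Σ P(P,Q)·log₂ P(P|Q), where P(P|Q) = P(P,Q) / P(Q)
  (cells with P(P,Q) = 0 contribute 0)
  (P=0,Q=0): P(P|Q) = (1/2)/(7/8) = 4/7;  -(1/2)·log₂(4/7) = 0.4037
  (P=1,Q=1): P(P|Q) = (1/8)/(1/8) = 1;  -(1/8)·log₂(1) = 0.0000
  (P=2,Q=0): P(P|Q) = (3/8)/(7/8) = 3/7;  -(3/8)·log₂(3/7) = 0.4584
H(P|Q) = 0.4037 + 0.0000 + 0.4584
  = 0.8621 bits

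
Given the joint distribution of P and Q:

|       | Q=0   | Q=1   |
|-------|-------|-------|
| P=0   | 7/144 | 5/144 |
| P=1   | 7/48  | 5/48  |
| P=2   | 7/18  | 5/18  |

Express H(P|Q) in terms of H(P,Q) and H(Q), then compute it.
H(P|Q) = H(P,Q) - H(Q)

Marginal P(Q) (column sums):
  P(Q=0) = 7/144 + 7/48 + 7/18 = 7/12
  P(Q=1) = 5/144 + 5/48 + 5/18 = 5/12

H(P,Q) = -[(7/144)·log₂(7/144) + (5/144)·log₂(5/144) + (7/48)·log₂(7/48) + (5/48)·log₂(5/48) + (7/18)·log₂(7/18) + (5/18)·log₂(5/18)]
  = 0.2121 + 0.1683 + 0.4051 + 0.3399 + 0.5299 + 0.5133
  = 2.1686 bits
H(Q) = -[(7/12)·log₂(7/12) + (5/12)·log₂(5/12)]
  = 0.4536 + 0.5263
  = 0.9799 bits

H(P|Q) = 2.1686 - 0.9799 = 1.1887 bits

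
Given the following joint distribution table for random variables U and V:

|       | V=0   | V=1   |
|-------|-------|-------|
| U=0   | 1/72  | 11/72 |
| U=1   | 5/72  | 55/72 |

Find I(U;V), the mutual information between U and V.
Marginal P(U) (row sums):
  P(U=0) = 1/72 + 11/72 = 1/6
  P(U=1) = 5/72 + 55/72 = 5/6
Marginal P(V) (column sums):
  P(V=0) = 1/72 + 5/72 = 1/12
  P(V=1) = 11/72 + 55/72 = 11/12

H(U) = -[(1/6)·log₂(1/6) + (5/6)·log₂(5/6)]
  = 0.4308 + 0.2192
  = 0.6500 bits
H(V) = -[(1/12)·log₂(1/12) + (11/12)·log₂(11/12)]
  = 0.2987 + 0.1151
  = 0.4138 bits
H(U,V) = -[(1/72)·log₂(1/72) + (11/72)·log₂(11/72) + (5/72)·log₂(5/72) + (55/72)·log₂(55/72)]
  = 0.0857 + 0.4141 + 0.2672 + 0.2968
  = 1.0638 bits

I(U;V) = H(U) + H(V) - H(U,V)
  = 0.6500 + 0.4138 - 1.0638
  = 0.0000 bits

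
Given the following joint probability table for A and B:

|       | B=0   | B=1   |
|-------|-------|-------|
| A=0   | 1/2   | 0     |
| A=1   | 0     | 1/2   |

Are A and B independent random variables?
Marginal P(A) (row sums):
  P(A=0) = 1/2 + 0 = 1/2
  P(A=1) = 0 + 1/2 = 1/2
Marginal P(B) (column sums):
  P(B=0) = 1/2 + 0 = 1/2
  P(B=1) = 0 + 1/2 = 1/2

A and B are independent iff P(A=i,B=j) = P(A=i)·P(B=j) for every cell.
  P(A=0)·P(B=0) = 1/2 × 1/2 = 1/4, but P(A=0,B=0) = 1/2 ✗

No, A and B are not independent. Quantitatively, I(A;B) > 0:

H(A) = -[(1/2)·log₂(1/2) + (1/2)·log₂(1/2)]
  = 0.5000 + 0.5000
  = 1.0000 bits
H(B) = -[(1/2)·log₂(1/2) + (1/2)·log₂(1/2)]
  = 0.5000 + 0.5000
  = 1.0000 bits
H(A,B) = -[(1/2)·log₂(1/2) + (1/2)·log₂(1/2)]
  = 0.5000 + 0.5000
  = 1.0000 bits
I(A;B) = H(A) + H(B) - H(A,B) = 1.0000 + 1.0000 - 1.0000 = 1.0000 bits > 0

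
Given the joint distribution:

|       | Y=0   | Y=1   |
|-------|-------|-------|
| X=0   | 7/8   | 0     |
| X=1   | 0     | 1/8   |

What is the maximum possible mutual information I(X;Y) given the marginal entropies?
The upper bound on mutual information is I(X;Y) ≤ min(H(X), H(Y)).

Marginal P(X) (row sums):
  P(X=0) = 7/8 + 0 = 7/8
  P(X=1) = 0 + 1/8 = 1/8
Marginal P(Y) (column sums):
  P(Y=0) = 7/8 + 0 = 7/8
  P(Y=1) = 0 + 1/8 = 1/8

H(X) = -[(7/8)·log₂(7/8) + (1/8)·log₂(1/8)]
  = 0.1686 + 0.3750
  = 0.5436 bits
H(Y) = -[(7/8)·log₂(7/8) + (1/8)·log₂(1/8)]
  = 0.1686 + 0.3750
  = 0.5436 bits

Maximum possible I(X;Y) = min(0.5436, 0.5436) = 0.5436 bits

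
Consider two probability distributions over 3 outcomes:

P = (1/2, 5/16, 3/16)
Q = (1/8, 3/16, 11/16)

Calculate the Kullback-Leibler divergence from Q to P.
D(P||Q) = Σ P(i) log₂(P(i)/Q(i))
  i=0: (1/2) × log₂((1/2)/(1/8)) = (1/2) × log₂(4) = 1.0000
  i=1: (5/16) × log₂((5/16)/(3/16)) = (5/16) × log₂(5/3) = 0.2303
  i=2: (3/16) × log₂((3/16)/(11/16)) = (3/16) × log₂(3/11) = -0.3515
D(P||Q) = 1.0000 + 0.2303 - 0.3515
  = 0.8788 bits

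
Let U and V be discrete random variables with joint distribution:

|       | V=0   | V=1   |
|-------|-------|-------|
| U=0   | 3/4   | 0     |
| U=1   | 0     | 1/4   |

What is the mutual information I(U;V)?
Marginal P(U) (row sums):
  P(U=0) = 3/4 + 0 = 3/4
  P(U=1) = 0 + 1/4 = 1/4
Marginal P(V) (column sums):
  P(V=0) = 3/4 + 0 = 3/4
  P(V=1) = 0 + 1/4 = 1/4

H(U) = -[(3/4)·log₂(3/4) + (1/4)·log₂(1/4)]
  = 0.3113 + 0.5000
  = 0.8113 bits
H(V) = -[(3/4)·log₂(3/4) + (1/4)·log₂(1/4)]
  = 0.3113 + 0.5000
  = 0.8113 bits
H(U,V) = -[(3/4)·log₂(3/4) + (1/4)·log₂(1/4)]
  = 0.3113 + 0.5000
  = 0.8113 bits

I(U;V) = H(U) + H(V) - H(U,V)
  = 0.8113 + 0.8113 - 0.8113
  = 0.8113 bits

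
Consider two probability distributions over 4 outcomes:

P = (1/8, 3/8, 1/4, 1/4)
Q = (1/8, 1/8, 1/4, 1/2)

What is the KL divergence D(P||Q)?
D(P||Q) = Σ P(i) log₂(P(i)/Q(i))
  i=0: (1/8) × log₂((1/8)/(1/8)) = (1/8) × log₂(1) = 0.0000
  i=1: (3/8) × log₂((3/8)/(1/8)) = (3/8) × log₂(3) = 0.5944
  i=2: (1/4) × log₂((1/4)/(1/4)) = (1/4) × log₂(1) = 0.0000
  i=3: (1/4) × log₂((1/4)/(1/2)) = (1/4) × log₂(1/2) = -0.2500
D(P||Q) = 0.0000 + 0.5944 + 0.0000 - 0.2500
  = 0.3444 bits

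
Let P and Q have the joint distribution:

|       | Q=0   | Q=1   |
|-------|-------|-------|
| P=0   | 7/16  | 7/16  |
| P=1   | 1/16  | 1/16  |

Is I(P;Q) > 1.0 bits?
Marginal P(P) (row sums):
  P(P=0) = 7/16 + 7/16 = 7/8
  P(P=1) = 1/16 + 1/16 = 1/8
Marginal P(Q) (column sums):
  P(Q=0) = 7/16 + 1/16 = 1/2
  P(Q=1) = 7/16 + 1/16 = 1/2

H(P) = -[(7/8)·log₂(7/8) + (1/8)·log₂(1/8)]
  = 0.1686 + 0.3750
  = 0.5436 bits
H(Q) = -[(1/2)·log₂(1/2) + (1/2)·log₂(1/2)]
  = 0.5000 + 0.5000
  = 1.0000 bits
H(P,Q) = -[(7/16)·log₂(7/16) + (7/16)·log₂(7/16) + (1/16)·log₂(1/16) + (1/16)·log₂(1/16)]
  = 0.5218 + 0.5218 + 0.2500 + 0.2500
  = 1.5436 bits

I(P;Q) = H(P) + H(Q) - H(P,Q)
  = 0.5436 + 1.0000 - 1.5436
  = 0.0000 bits

No. I(P;Q) = 0.0000 bits, which is ≤ 1.0 bits.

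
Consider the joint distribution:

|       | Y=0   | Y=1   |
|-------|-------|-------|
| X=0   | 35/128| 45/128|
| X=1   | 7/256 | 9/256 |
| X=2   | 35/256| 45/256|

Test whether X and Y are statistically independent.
Marginal P(X) (row sums):
  P(X=0) = 35/128 + 45/128 = 5/8
  P(X=1) = 7/256 + 9/256 = 1/16
  P(X=2) = 35/256 + 45/256 = 5/16
Marginal P(Y) (column sums):
  P(Y=0) = 35/128 + 7/256 + 35/256 = 7/16
  P(Y=1) = 45/128 + 9/256 + 45/256 = 9/16

X and Y are independent iff P(X=i,Y=j) = P(X=i)·P(Y=j) for every cell.
  P(X=0)·P(Y=0) = 5/8 × 7/16 = 35/128 = P(X=0,Y=0) ✓
  P(X=0)·P(Y=1) = 5/8 × 9/16 = 45/128 = P(X=0,Y=1) ✓
  P(X=1)·P(Y=0) = 1/16 × 7/16 = 7/256 = P(X=1,Y=0) ✓
  P(X=1)·P(Y=1) = 1/16 × 9/16 = 9/256 = P(X=1,Y=1) ✓
  P(X=2)·P(Y=0) = 5/16 × 7/16 = 35/256 = P(X=2,Y=0) ✓
  P(X=2)·P(Y=1) = 5/16 × 9/16 = 45/256 = P(X=2,Y=1) ✓

Yes, X and Y are independent: every cell factors, so I(X;Y) = 0 bits.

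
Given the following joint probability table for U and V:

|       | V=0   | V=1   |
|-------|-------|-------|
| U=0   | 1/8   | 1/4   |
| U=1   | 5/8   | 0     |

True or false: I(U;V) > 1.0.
Marginal P(U) (row sums):
  P(U=0) = 1/8 + 1/4 = 3/8
  P(U=1) = 5/8 + 0 = 5/8
Marginal P(V) (column sums):
  P(V=0) = 1/8 + 5/8 = 3/4
  P(V=1) = 1/4 + 0 = 1/4

H(U) = -[(3/8)·log₂(3/8) + (5/8)·log₂(5/8)]
  = 0.5306 + 0.4238
  = 0.9544 bits
H(V) = -[(3/4)·log₂(3/4) + (1/4)·log₂(1/4)]
  = 0.3113 + 0.5000
  = 0.8113 bits
H(U,V) = -[(1/8)·log₂(1/8) + (1/4)·log₂(1/4) + (5/8)·log₂(5/8)]
  = 0.3750 + 0.5000 + 0.4238
  = 1.2988 bits

I(U;V) = H(U) + H(V) - H(U,V)
  = 0.9544 + 0.8113 - 1.2988
  = 0.4669 bits

False. I(U;V) = 0.4669 bits, which is ≤ 1.0 bits.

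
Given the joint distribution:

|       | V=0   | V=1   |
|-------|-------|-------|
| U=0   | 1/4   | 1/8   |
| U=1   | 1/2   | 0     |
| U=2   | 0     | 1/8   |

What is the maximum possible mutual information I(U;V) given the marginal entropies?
The upper bound on mutual information is I(U;V) ≤ min(H(U), H(V)).

Marginal P(U) (row sums):
  P(U=0) = 1/4 + 1/8 = 3/8
  P(U=1) = 1/2 + 0 = 1/2
  P(U=2) = 0 + 1/8 = 1/8
Marginal P(V) (column sums):
  P(V=0) = 1/4 + 1/2 + 0 = 3/4
  P(V=1) = 1/8 + 0 + 1/8 = 1/4

H(U) = -[(3/8)·log₂(3/8) + (1/2)·log₂(1/2) + (1/8)·log₂(1/8)]
  = 0.5306 + 0.5000 + 0.3750
  = 1.4056 bits
H(V) = -[(3/4)·log₂(3/4) + (1/4)·log₂(1/4)]
  = 0.3113 + 0.5000
  = 0.8113 bits

Maximum possible I(U;V) = min(1.4056, 0.8113) = 0.8113 bits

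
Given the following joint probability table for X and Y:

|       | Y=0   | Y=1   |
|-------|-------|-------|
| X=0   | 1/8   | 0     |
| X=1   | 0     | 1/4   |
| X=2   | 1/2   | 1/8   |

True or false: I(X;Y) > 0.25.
Marginal P(X) (row sums):
  P(X=0) = 1/8 + 0 = 1/8
  P(X=1) = 0 + 1/4 = 1/4
  P(X=2) = 1/2 + 1/8 = 5/8
Marginal P(Y) (column sums):
  P(Y=0) = 1/8 + 0 + 1/2 = 5/8
  P(Y=1) = 0 + 1/4 + 1/8 = 3/8

H(X) = -[(1/8)·log₂(1/8) + (1/4)·log₂(1/4) + (5/8)·log₂(5/8)]
  = 0.3750 + 0.5000 + 0.4238
  = 1.2988 bits
H(Y) = -[(5/8)·log₂(5/8) + (3/8)·log₂(3/8)]
  = 0.4238 + 0.5306
  = 0.9544 bits
H(X,Y) = -[(1/8)·log₂(1/8) + (1/4)·log₂(1/4) + (1/2)·log₂(1/2) + (1/8)·log₂(1/8)]
  = 0.3750 + 0.5000 + 0.5000 + 0.3750
  = 1.7500 bits

I(X;Y) = H(X) + H(Y) - H(X,Y)
  = 1.2988 + 0.9544 - 1.7500
  = 0.5032 bits

True. I(X;Y) = 0.5032 bits, which is > 0.25 bits.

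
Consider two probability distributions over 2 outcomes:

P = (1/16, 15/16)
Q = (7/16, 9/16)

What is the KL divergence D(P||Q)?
D(P||Q) = Σ P(i) log₂(P(i)/Q(i))
  i=0: (1/16) × log₂((1/16)/(7/16)) = (1/16) × log₂(1/7) = -0.1755
  i=1: (15/16) × log₂((15/16)/(9/16)) = (15/16) × log₂(5/3) = 0.6909
D(P||Q) = -0.1755 + 0.6909
  = 0.5154 bits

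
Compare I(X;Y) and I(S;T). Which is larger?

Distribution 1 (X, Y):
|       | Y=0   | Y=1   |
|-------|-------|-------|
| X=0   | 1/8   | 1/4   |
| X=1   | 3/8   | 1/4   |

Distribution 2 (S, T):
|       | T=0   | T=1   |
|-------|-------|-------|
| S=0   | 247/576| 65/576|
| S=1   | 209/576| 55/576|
Distribution 1 (X, Y):
Marginal P(X) (row sums):
  P(X=0) = 1/8 + 1/4 = 3/8
  P(X=1) = 3/8 + 1/4 = 5/8
Marginal P(Y) (column sums):
  P(Y=0) = 1/8 + 3/8 = 1/2
  P(Y=1) = 1/4 + 1/4 = 1/2

H(X) = -[(3/8)·log₂(3/8) + (5/8)·log₂(5/8)]
  = 0.5306 + 0.4238
  = 0.9544 bits
H(Y) = -[(1/2)·log₂(1/2) + (1/2)·log₂(1/2)]
  = 0.5000 + 0.5000
  = 1.0000 bits
H(X,Y) = -[(1/8)·log₂(1/8) + (1/4)·log₂(1/4) + (3/8)·log₂(3/8) + (1/4)·log₂(1/4)]
  = 0.3750 + 0.5000 + 0.5306 + 0.5000
  = 1.9056 bits

I(X;Y) = H(X) + H(Y) - H(X,Y)
  = 0.9544 + 1.0000 - 1.9056
  = 0.0488 bits

Distribution 2 (S, T):
Marginal P(S) (row sums):
  P(S=0) = 247/576 + 65/576 = 13/24
  P(S=1) = 209/576 + 55/576 = 11/24
Marginal P(T) (column sums):
  P(T=0) = 247/576 + 209/576 = 19/24
  P(T=1) = 65/576 + 55/576 = 5/24

H(S) = -[(13/24)·log₂(13/24) + (11/24)·log₂(11/24)]
  = 0.4791 + 0.5159
  = 0.9950 bits
H(T) = -[(19/24)·log₂(19/24) + (5/24)·log₂(5/24)]
  = 0.2668 + 0.4715
  = 0.7383 bits
H(S,T) = -[(247/576)·log₂(247/576) + (65/576)·log₂(65/576) + (209/576)·log₂(209/576) + (55/576)·log₂(55/576)]
  = 0.5238 + 0.3552 + 0.5307 + 0.3236
  = 1.7333 bits

I(S;T) = H(S) + H(T) - H(S,T)
  = 0.9950 + 0.7383 - 1.7333
  = 0.0000 bits

I(X;Y) = 0.0488 bits > I(S;T) = 0.0000 bits, so (X, Y) has the higher mutual information (stronger dependence).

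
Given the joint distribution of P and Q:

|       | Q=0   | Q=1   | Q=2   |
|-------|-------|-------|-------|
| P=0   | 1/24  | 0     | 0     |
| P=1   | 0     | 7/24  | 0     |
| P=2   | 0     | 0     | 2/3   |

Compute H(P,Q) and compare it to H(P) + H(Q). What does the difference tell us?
Marginal P(P) (row sums):
  P(P=0) = 1/24 + 0 + 0 = 1/24
  P(P=1) = 0 + 7/24 + 0 = 7/24
  P(P=2) = 0 + 0 + 2/3 = 2/3
Marginal P(Q) (column sums):
  P(Q=0) = 1/24 + 0 + 0 = 1/24
  P(Q=1) = 0 + 7/24 + 0 = 7/24
  P(Q=2) = 0 + 0 + 2/3 = 2/3

H(P,Q) = -[(1/24)·log₂(1/24) + (7/24)·log₂(7/24) + (2/3)·log₂(2/3)]
  = 0.1910 + 0.5185 + 0.3900
  = 1.0995 bits
H(P) = -[(1/24)·log₂(1/24) + (7/24)·log₂(7/24) + (2/3)·log₂(2/3)]
  = 0.1910 + 0.5185 + 0.3900
  = 1.0995 bits
H(Q) = -[(1/24)·log₂(1/24) + (7/24)·log₂(7/24) + (2/3)·log₂(2/3)]
  = 0.1910 + 0.5185 + 0.3900
  = 1.0995 bits

H(P) + H(Q) = 1.0995 + 1.0995 = 2.1990 bits
Difference: H(P) + H(Q) - H(P,Q) = 2.1990 - 1.0995 = 1.0995 bits = I(P;Q)

The difference is the mutual information; it is positive here, so P and Q are dependent (knowing one reduces uncertainty about the other by 1.0995 bits).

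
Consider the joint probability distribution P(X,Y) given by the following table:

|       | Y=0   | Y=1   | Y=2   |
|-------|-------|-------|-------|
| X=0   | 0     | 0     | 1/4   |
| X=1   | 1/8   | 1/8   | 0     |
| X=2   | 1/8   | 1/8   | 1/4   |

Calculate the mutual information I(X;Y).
Marginal P(X) (row sums):
  P(X=0) = 0 + 0 + 1/4 = 1/4
  P(X=1) = 1/8 + 1/8 + 0 = 1/4
  P(X=2) = 1/8 + 1/8 + 1/4 = 1/2
Marginal P(Y) (column sums):
  P(Y=0) = 0 + 1/8 + 1/8 = 1/4
  P(Y=1) = 0 + 1/8 + 1/8 = 1/4
  P(Y=2) = 1/4 + 0 + 1/4 = 1/2

H(X) = -[(1/4)·log₂(1/4) + (1/4)·log₂(1/4) + (1/2)·log₂(1/2)]
  = 0.5000 + 0.5000 + 0.5000
  = 1.5000 bits
H(Y) = -[(1/4)·log₂(1/4) + (1/4)·log₂(1/4) + (1/2)·log₂(1/2)]
  = 0.5000 + 0.5000 + 0.5000
  = 1.5000 bits
H(X,Y) = -[(1/4)·log₂(1/4) + (1/8)·log₂(1/8) + (1/8)·log₂(1/8) + (1/8)·log₂(1/8) + (1/8)·log₂(1/8) + (1/4)·log₂(1/4)]
  = 0.5000 + 0.3750 + 0.3750 + 0.3750 + 0.3750 + 0.5000
  = 2.5000 bits

I(X;Y) = H(X) + H(Y) - H(X,Y)
  = 1.5000 + 1.5000 - 2.5000
  = 0.5000 bits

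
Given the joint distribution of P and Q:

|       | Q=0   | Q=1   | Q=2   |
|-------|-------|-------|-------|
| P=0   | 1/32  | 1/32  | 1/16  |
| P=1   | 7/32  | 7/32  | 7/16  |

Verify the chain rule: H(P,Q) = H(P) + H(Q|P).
Left side:
H(P,Q) = -[(1/32)·log₂(1/32) + (1/32)·log₂(1/32) + (1/16)·log₂(1/16) + (7/32)·log₂(7/32) + (7/32)·log₂(7/32) + (7/16)·log₂(7/16)]
  = 0.1563 + 0.1563 + 0.2500 + 0.4796 + 0.4796 + 0.5218
  = 2.0436 bits

Right side:
Marginal P(P) (row sums):
  P(P=0) = 1/32 + 1/32 + 1/16 = 1/8
  P(P=1) = 7/32 + 7/32 + 7/16 = 7/8
H(P) = -[(1/8)·log₂(1/8) + (7/8)·log₂(7/8)]
  = 0.3750 + 0.1686
  = 0.5436 bits
H(Q|P) = -Σ P(P,Q)·log₂ P(Q|P), where P(Q|P) = P(P,Q) / P(P)
  (P=0,Q=0): P(Q|P) = (1/32)/(1/8) = 1/4;  -(1/32)·log₂(1/4) = 0.0625
  (P=0,Q=1): P(Q|P) = (1/32)/(1/8) = 1/4;  -(1/32)·log₂(1/4) = 0.0625
  (P=0,Q=2): P(Q|P) = (1/16)/(1/8) = 1/2;  -(1/16)·log₂(1/2) = 0.0625
  (P=1,Q=0): P(Q|P) = (7/32)/(7/8) = 1/4;  -(7/32)·log₂(1/4) = 0.4375
  (P=1,Q=1): P(Q|P) = (7/32)/(7/8) = 1/4;  -(7/32)·log₂(1/4) = 0.4375
  (P=1,Q=2): P(Q|P) = (7/16)/(7/8) = 1/2;  -(7/16)·log₂(1/2) = 0.4375
H(Q|P) = 0.0625 + 0.0625 + 0.0625 + 0.4375 + 0.4375 + 0.4375
  = 1.5000 bits
H(P) + H(Q|P) = 0.5436 + 1.5000 = 2.0436 bits

Both sides equal 2.0436 bits, so the chain rule holds ✓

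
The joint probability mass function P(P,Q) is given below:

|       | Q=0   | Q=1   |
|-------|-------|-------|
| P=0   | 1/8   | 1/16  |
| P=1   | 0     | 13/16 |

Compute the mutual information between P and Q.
Marginal P(P) (row sums):
  P(P=0) = 1/8 + 1/16 = 3/16
  P(P=1) = 0 + 13/16 = 13/16
Marginal P(Q) (column sums):
  P(Q=0) = 1/8 + 0 = 1/8
  P(Q=1) = 1/16 + 13/16 = 7/8

H(P) = -[(3/16)·log₂(3/16) + (13/16)·log₂(13/16)]
  = 0.4528 + 0.2434
  = 0.6962 bits
H(Q) = -[(1/8)·log₂(1/8) + (7/8)·log₂(7/8)]
  = 0.3750 + 0.1686
  = 0.5436 bits
H(P,Q) = -[(1/8)·log₂(1/8) + (1/16)·log₂(1/16) + (13/16)·log₂(13/16)]
  = 0.3750 + 0.2500 + 0.2434
  = 0.8684 bits

I(P;Q) = H(P) + H(Q) - H(P,Q)
  = 0.6962 + 0.5436 - 0.8684
  = 0.3714 bits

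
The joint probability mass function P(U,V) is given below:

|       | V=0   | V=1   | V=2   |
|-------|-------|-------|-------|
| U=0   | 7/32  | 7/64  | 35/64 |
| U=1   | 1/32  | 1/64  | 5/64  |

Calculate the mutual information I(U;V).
Marginal P(U) (row sums):
  P(U=0) = 7/32 + 7/64 + 35/64 = 7/8
  P(U=1) = 1/32 + 1/64 + 5/64 = 1/8
Marginal P(V) (column sums):
  P(V=0) = 7/32 + 1/32 = 1/4
  P(V=1) = 7/64 + 1/64 = 1/8
  P(V=2) = 35/64 + 5/64 = 5/8

H(U) = -[(7/8)·log₂(7/8) + (1/8)·log₂(1/8)]
  = 0.1686 + 0.3750
  = 0.5436 bits
H(V) = -[(1/4)·log₂(1/4) + (1/8)·log₂(1/8) + (5/8)·log₂(5/8)]
  = 0.5000 + 0.3750 + 0.4238
  = 1.2988 bits
H(U,V) = -[(7/32)·log₂(7/32) + (7/64)·log₂(7/64) + (35/64)·log₂(35/64) + (1/32)·log₂(1/32) + (1/64)·log₂(1/64) + (5/64)·log₂(5/64)]
  = 0.4796 + 0.3492 + 0.4762 + 0.1563 + 0.0938 + 0.2873
  = 1.8424 bits

I(U;V) = H(U) + H(V) - H(U,V)
  = 0.5436 + 1.2988 - 1.8424
  = 0.0000 bits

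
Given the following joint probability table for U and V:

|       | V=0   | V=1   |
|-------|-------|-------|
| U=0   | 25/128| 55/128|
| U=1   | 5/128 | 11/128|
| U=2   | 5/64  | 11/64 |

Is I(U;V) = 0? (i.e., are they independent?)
Marginal P(U) (row sums):
  P(U=0) = 25/128 + 55/128 = 5/8
  P(U=1) = 5/128 + 11/128 = 1/8
  P(U=2) = 5/64 + 11/64 = 1/4
Marginal P(V) (column sums):
  P(V=0) = 25/128 + 5/128 + 5/64 = 5/16
  P(V=1) = 55/128 + 11/128 + 11/64 = 11/16

U and V are independent iff P(U=i,V=j) = P(U=i)·P(V=j) for every cell.
  P(U=0)·P(V=0) = 5/8 × 5/16 = 25/128 = P(U=0,V=0) ✓
  P(U=0)·P(V=1) = 5/8 × 11/16 = 55/128 = P(U=0,V=1) ✓
  P(U=1)·P(V=0) = 1/8 × 5/16 = 5/128 = P(U=1,V=0) ✓
  P(U=1)·P(V=1) = 1/8 × 11/16 = 11/128 = P(U=1,V=1) ✓
  P(U=2)·P(V=0) = 1/4 × 5/16 = 5/64 = P(U=2,V=0) ✓
  P(U=2)·P(V=1) = 1/4 × 11/16 = 11/64 = P(U=2,V=1) ✓

Yes, U and V are independent: every cell factors, so I(U;V) = 0 bits.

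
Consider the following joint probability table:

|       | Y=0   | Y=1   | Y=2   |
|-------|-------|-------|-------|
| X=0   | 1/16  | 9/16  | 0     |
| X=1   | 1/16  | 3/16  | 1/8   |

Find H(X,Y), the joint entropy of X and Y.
H(X,Y) = -Σ P(X,Y) log₂ P(X,Y), summed over the non-zero cells:
H(X,Y) = -[(1/16)·log₂(1/16) + (9/16)·log₂(9/16) + (1/16)·log₂(1/16) + (3/16)·log₂(3/16) + (1/8)·log₂(1/8)]
  = 0.2500 + 0.4669 + 0.2500 + 0.4528 + 0.3750
  = 1.7947 bits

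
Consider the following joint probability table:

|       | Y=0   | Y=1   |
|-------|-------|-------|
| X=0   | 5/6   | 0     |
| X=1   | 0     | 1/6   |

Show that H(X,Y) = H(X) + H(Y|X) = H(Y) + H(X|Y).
Marginal P(X) (row sums):
  P(X=0) = 5/6 + 0 = 5/6
  P(X=1) = 0 + 1/6 = 1/6
Marginal P(Y) (column sums):
  P(Y=0) = 5/6 + 0 = 5/6
  P(Y=1) = 0 + 1/6 = 1/6

Decomposition 1: H(X) + H(Y|X)
H(X) = -[(5/6)·log₂(5/6) + (1/6)·log₂(1/6)]
  = 0.2192 + 0.4308
  = 0.6500 bits
H(Y|X) = -Σ P(X,Y)·log₂ P(Y|X), where P(Y|X) = P(X,Y) / P(X)
  (cells with P(X,Y) = 0 contribute 0)
  (X=0,Y=0): P(Y|X) = (5/6)/(5/6) = 1;  -(5/6)·log₂(1) = 0.0000
  (X=1,Y=1): P(Y|X) = (1/6)/(1/6) = 1;  -(1/6)·log₂(1) = 0.0000
H(Y|X) = 0.0000 + 0.0000
  = 0.0000 bits
H(X) + H(Y|X) = 0.6500 + 0.0000 = 0.6500 bits

Decomposition 2: H(Y) + H(X|Y)
H(Y) = -[(5/6)·log₂(5/6) + (1/6)·log₂(1/6)]
  = 0.2192 + 0.4308
  = 0.6500 bits
H(X|Y) = -Σ P(X,Y)·log₂ P(X|Y), where P(X|Y) = P(X,Y) / P(Y)
  (cells with P(X,Y) = 0 contribute 0)
  (X=0,Y=0): P(X|Y) = (5/6)/(5/6) = 1;  -(5/6)·log₂(1) = 0.0000
  (X=1,Y=1): P(X|Y) = (1/6)/(1/6) = 1;  -(1/6)·log₂(1) = 0.0000
H(X|Y) = 0.0000 + 0.0000
  = 0.0000 bits
H(Y) + H(X|Y) = 0.6500 + 0.0000 = 0.6500 bits

Direct computation of the joint entropy:
H(X,Y) = -[(5/6)·log₂(5/6) + (1/6)·log₂(1/6)]
  = 0.2192 + 0.4308
  = 0.6500 bits

All three agree: H(X,Y) = 0.6500 bits ✓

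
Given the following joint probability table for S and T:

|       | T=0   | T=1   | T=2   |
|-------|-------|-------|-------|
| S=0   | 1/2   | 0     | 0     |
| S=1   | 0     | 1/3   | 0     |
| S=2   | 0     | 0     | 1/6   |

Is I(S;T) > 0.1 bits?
Marginal P(S) (row sums):
  P(S=0) = 1/2 + 0 + 0 = 1/2
  P(S=1) = 0 + 1/3 + 0 = 1/3
  P(S=2) = 0 + 0 + 1/6 = 1/6
Marginal P(T) (column sums):
  P(T=0) = 1/2 + 0 + 0 = 1/2
  P(T=1) = 0 + 1/3 + 0 = 1/3
  P(T=2) = 0 + 0 + 1/6 = 1/6

H(S) = -[(1/2)·log₂(1/2) + (1/3)·log₂(1/3) + (1/6)·log₂(1/6)]
  = 0.5000 + 0.5283 + 0.4308
  = 1.4591 bits
H(T) = -[(1/2)·log₂(1/2) + (1/3)·log₂(1/3) + (1/6)·log₂(1/6)]
  = 0.5000 + 0.5283 + 0.4308
  = 1.4591 bits
H(S,T) = -[(1/2)·log₂(1/2) + (1/3)·log₂(1/3) + (1/6)·log₂(1/6)]
  = 0.5000 + 0.5283 + 0.4308
  = 1.4591 bits

I(S;T) = H(S) + H(T) - H(S,T)
  = 1.4591 + 1.4591 - 1.4591
  = 1.4591 bits

Yes. I(S;T) = 1.4591 bits, which is > 0.1 bits.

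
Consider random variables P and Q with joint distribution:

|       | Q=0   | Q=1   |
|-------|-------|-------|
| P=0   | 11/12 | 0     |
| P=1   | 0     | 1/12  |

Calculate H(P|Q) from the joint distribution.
Marginal P(Q) (column sums):
  P(Q=0) = 11/12 + 0 = 11/12
  P(Q=1) = 0 + 1/12 = 1/12

H(P|Q) = -Σ P(P,Q)·log₂ P(P|Q), where P(P|Q) = P(P,Q) / P(Q)
  (cells with P(P,Q) = 0 contribute 0)
  (P=0,Q=0): P(P|Q) = (11/12)/(11/12) = 1;  -(11/12)·log₂(1) = 0.0000
  (P=1,Q=1): P(P|Q) = (1/12)/(1/12) = 1;  -(1/12)·log₂(1) = 0.0000
H(P|Q) = 0.0000 + 0.0000
  = 0.0000 bits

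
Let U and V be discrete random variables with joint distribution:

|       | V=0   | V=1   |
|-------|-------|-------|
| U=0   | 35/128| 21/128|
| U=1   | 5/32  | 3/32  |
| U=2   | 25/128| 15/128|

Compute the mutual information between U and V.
Marginal P(U) (row sums):
  P(U=0) = 35/128 + 21/128 = 7/16
  P(U=1) = 5/32 + 3/32 = 1/4
  P(U=2) = 25/128 + 15/128 = 5/16
Marginal P(V) (column sums):
  P(V=0) = 35/128 + 5/32 + 25/128 = 5/8
  P(V=1) = 21/128 + 3/32 + 15/128 = 3/8

H(U) = -[(7/16)·log₂(7/16) + (1/4)·log₂(1/4) + (5/16)·log₂(5/16)]
  = 0.5218 + 0.5000 + 0.5244
  = 1.5462 bits
H(V) = -[(5/8)·log₂(5/8) + (3/8)·log₂(3/8)]
  = 0.4238 + 0.5306
  = 0.9544 bits
H(U,V) = -[(35/128)·log₂(35/128) + (21/128)·log₂(21/128) + (5/32)·log₂(5/32) + (3/32)·log₂(3/32) + (25/128)·log₂(25/128) + (15/128)·log₂(15/128)]
  = 0.5115 + 0.4278 + 0.4184 + 0.3202 + 0.4602 + 0.3625
  = 2.5006 bits

I(U;V) = H(U) + H(V) - H(U,V)
  = 1.5462 + 0.9544 - 2.5006
  = 0.0000 bits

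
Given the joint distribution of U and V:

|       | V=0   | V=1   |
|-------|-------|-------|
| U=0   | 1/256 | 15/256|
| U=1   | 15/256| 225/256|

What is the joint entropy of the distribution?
H(U,V) = -Σ P(U,V) log₂ P(U,V), summed over the non-zero cells:
H(U,V) = -[(1/256)·log₂(1/256) + (15/256)·log₂(15/256) + (15/256)·log₂(15/256) + (225/256)·log₂(225/256)]
  = 0.0313 + 0.2398 + 0.2398 + 0.1637
  = 0.6746 bits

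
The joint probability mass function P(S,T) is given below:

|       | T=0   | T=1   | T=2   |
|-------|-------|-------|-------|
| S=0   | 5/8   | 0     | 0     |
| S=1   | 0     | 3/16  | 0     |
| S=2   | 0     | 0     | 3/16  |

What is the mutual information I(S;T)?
Marginal P(S) (row sums):
  P(S=0) = 5/8 + 0 + 0 = 5/8
  P(S=1) = 0 + 3/16 + 0 = 3/16
  P(S=2) = 0 + 0 + 3/16 = 3/16
Marginal P(T) (column sums):
  P(T=0) = 5/8 + 0 + 0 = 5/8
  P(T=1) = 0 + 3/16 + 0 = 3/16
  P(T=2) = 0 + 0 + 3/16 = 3/16

H(S) = -[(5/8)·log₂(5/8) + (3/16)·log₂(3/16) + (3/16)·log₂(3/16)]
  = 0.4238 + 0.4528 + 0.4528
  = 1.3294 bits
H(T) = -[(5/8)·log₂(5/8) + (3/16)·log₂(3/16) + (3/16)·log₂(3/16)]
  = 0.4238 + 0.4528 + 0.4528
  = 1.3294 bits
H(S,T) = -[(5/8)·log₂(5/8) + (3/16)·log₂(3/16) + (3/16)·log₂(3/16)]
  = 0.4238 + 0.4528 + 0.4528
  = 1.3294 bits

I(S;T) = H(S) + H(T) - H(S,T)
  = 1.3294 + 1.3294 - 1.3294
  = 1.3294 bits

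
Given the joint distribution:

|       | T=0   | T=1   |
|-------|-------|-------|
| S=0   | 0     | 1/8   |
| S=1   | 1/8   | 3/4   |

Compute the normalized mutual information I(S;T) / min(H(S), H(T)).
Marginal P(S) (row sums):
  P(S=0) = 0 + 1/8 = 1/8
  P(S=1) = 1/8 + 3/4 = 7/8
Marginal P(T) (column sums):
  P(T=0) = 0 + 1/8 = 1/8
  P(T=1) = 1/8 + 3/4 = 7/8

H(S) = -[(1/8)·log₂(1/8) + (7/8)·log₂(7/8)]
  = 0.3750 + 0.1686
  = 0.5436 bits
H(T) = -[(1/8)·log₂(1/8) + (7/8)·log₂(7/8)]
  = 0.3750 + 0.1686
  = 0.5436 bits
H(S,T) = -[(1/8)·log₂(1/8) + (1/8)·log₂(1/8) + (3/4)·log₂(3/4)]
  = 0.3750 + 0.3750 + 0.3113
  = 1.0613 bits

I(S;T) = H(S) + H(T) - H(S,T)
  = 0.5436 + 0.5436 - 1.0613
  = 0.0259 bits

min(H(S), H(T)) = min(0.5436, 0.5436) = 0.5436 bits
Normalized MI = 0.0259 / 0.5436 = 0.0476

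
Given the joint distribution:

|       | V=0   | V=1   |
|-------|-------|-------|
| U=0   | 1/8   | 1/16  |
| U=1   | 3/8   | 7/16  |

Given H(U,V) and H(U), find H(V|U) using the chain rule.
From the chain rule: H(U,V) = H(U) + H(V|U)
Therefore: H(V|U) = H(U,V) - H(U)

H(U,V) = -[(1/8)·log₂(1/8) + (1/16)·log₂(1/16) + (3/8)·log₂(3/8) + (7/16)·log₂(7/16)]
  = 0.3750 + 0.2500 + 0.5306 + 0.5218
  = 1.6774 bits
Marginal P(U) (row sums):
  P(U=0) = 1/8 + 1/16 = 3/16
  P(U=1) = 3/8 + 7/16 = 13/16
H(U) = -[(3/16)·log₂(3/16) + (13/16)·log₂(13/16)]
  = 0.4528 + 0.2434
  = 0.6962 bits

H(V|U) = 1.6774 - 0.6962 = 0.9812 bits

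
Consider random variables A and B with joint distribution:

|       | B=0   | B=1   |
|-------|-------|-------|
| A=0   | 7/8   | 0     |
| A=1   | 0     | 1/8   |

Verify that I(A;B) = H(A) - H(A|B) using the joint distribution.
Left side, from I(A;B) = H(A) + H(B) - H(A,B):
Marginal P(A) (row sums):
  P(A=0) = 7/8 + 0 = 7/8
  P(A=1) = 0 + 1/8 = 1/8
Marginal P(B) (column sums):
  P(B=0) = 7/8 + 0 = 7/8
  P(B=1) = 0 + 1/8 = 1/8

H(A) = -[(7/8)·log₂(7/8) + (1/8)·log₂(1/8)]
  = 0.1686 + 0.3750
  = 0.5436 bits
H(B) = -[(7/8)·log₂(7/8) + (1/8)·log₂(1/8)]
  = 0.1686 + 0.3750
  = 0.5436 bits
H(A,B) = -[(7/8)·log₂(7/8) + (1/8)·log₂(1/8)]
  = 0.1686 + 0.3750
  = 0.5436 bits

I(A;B) = H(A) + H(B) - H(A,B)
  = 0.5436 + 0.5436 - 0.5436
  = 0.5436 bits

Right side, with H(A|B) computed directly from the conditional probabilities:
H(A|B) = -Σ P(A,B)·log₂ P(A|B), where P(A|B) = P(A,B) / P(B)
  (cells with P(A,B) = 0 contribute 0)
  (A=0,B=0): P(A|B) = (7/8)/(7/8) = 1;  -(7/8)·log₂(1) = 0.0000
  (A=1,B=1): P(A|B) = (1/8)/(1/8) = 1;  -(1/8)·log₂(1) = 0.0000
H(A|B) = 0.0000 + 0.0000
  = 0.0000 bits
H(A) - H(A|B) = 0.5436 - 0.0000 = 0.5436 bits

Both sides equal 0.5436 bits, so I(A;B) = H(A) - H(A|B) ✓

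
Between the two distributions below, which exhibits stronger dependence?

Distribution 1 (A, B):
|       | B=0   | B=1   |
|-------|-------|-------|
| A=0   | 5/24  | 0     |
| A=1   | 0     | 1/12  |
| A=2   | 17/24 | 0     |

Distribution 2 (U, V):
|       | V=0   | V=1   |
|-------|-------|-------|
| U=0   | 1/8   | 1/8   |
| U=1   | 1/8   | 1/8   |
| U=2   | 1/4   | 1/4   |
Distribution 1 (A, B):
Marginal P(A) (row sums):
  P(A=0) = 5/24 + 0 = 5/24
  P(A=1) = 0 + 1/12 = 1/12
  P(A=2) = 17/24 + 0 = 17/24
Marginal P(B) (column sums):
  P(B=0) = 5/24 + 0 + 17/24 = 11/12
  P(B=1) = 0 + 1/12 + 0 = 1/12

H(A) = -[(5/24)·log₂(5/24) + (1/12)·log₂(1/12) + (17/24)·log₂(17/24)]
  = 0.4715 + 0.2987 + 0.3524
  = 1.1226 bits
H(B) = -[(11/12)·log₂(11/12) + (1/12)·log₂(1/12)]
  = 0.1151 + 0.2987
  = 0.4138 bits
H(A,B) = -[(5/24)·log₂(5/24) + (1/12)·log₂(1/12) + (17/24)·log₂(17/24)]
  = 0.4715 + 0.2987 + 0.3524
  = 1.1226 bits

I(A;B) = H(A) + H(B) - H(A,B)
  = 1.1226 + 0.4138 - 1.1226
  = 0.4138 bits

Distribution 2 (U, V):
Marginal P(U) (row sums):
  P(U=0) = 1/8 + 1/8 = 1/4
  P(U=1) = 1/8 + 1/8 = 1/4
  P(U=2) = 1/4 + 1/4 = 1/2
Marginal P(V) (column sums):
  P(V=0) = 1/8 + 1/8 + 1/4 = 1/2
  P(V=1) = 1/8 + 1/8 + 1/4 = 1/2

H(U) = -[(1/4)·log₂(1/4) + (1/4)·log₂(1/4) + (1/2)·log₂(1/2)]
  = 0.5000 + 0.5000 + 0.5000
  = 1.5000 bits
H(V) = -[(1/2)·log₂(1/2) + (1/2)·log₂(1/2)]
  = 0.5000 + 0.5000
  = 1.0000 bits
H(U,V) = -[(1/8)·log₂(1/8) + (1/8)·log₂(1/8) + (1/8)·log₂(1/8) + (1/8)·log₂(1/8) + (1/4)·log₂(1/4) + (1/4)·log₂(1/4)]
  = 0.3750 + 0.3750 + 0.3750 + 0.3750 + 0.5000 + 0.5000
  = 2.5000 bits

I(U;V) = H(U) + H(V) - H(U,V)
  = 1.5000 + 1.0000 - 2.5000
  = 0.0000 bits

I(A;B) = 0.4138 bits > I(U;V) = 0.0000 bits, so (A, B) has the higher mutual information (stronger dependence).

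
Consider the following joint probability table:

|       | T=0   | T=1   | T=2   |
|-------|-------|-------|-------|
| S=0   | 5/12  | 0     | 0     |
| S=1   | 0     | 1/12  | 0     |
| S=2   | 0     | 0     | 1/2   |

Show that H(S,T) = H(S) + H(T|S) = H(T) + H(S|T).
Marginal P(S) (row sums):
  P(S=0) = 5/12 + 0 + 0 = 5/12
  P(S=1) = 0 + 1/12 + 0 = 1/12
  P(S=2) = 0 + 0 + 1/2 = 1/2
Marginal P(T) (column sums):
  P(T=0) = 5/12 + 0 + 0 = 5/12
  P(T=1) = 0 + 1/12 + 0 = 1/12
  P(T=2) = 0 + 0 + 1/2 = 1/2

Decomposition 1: H(S) + H(T|S)
H(S) = -[(5/12)·log₂(5/12) + (1/12)·log₂(1/12) + (1/2)·log₂(1/2)]
  = 0.5263 + 0.2987 + 0.5000
  = 1.3250 bits
H(T|S) = -Σ P(S,T)·log₂ P(T|S), where P(T|S) = P(S,T) / P(S)
  (cells with P(S,T) = 0 contribute 0)
  (S=0,T=0): P(T|S) = (5/12)/(5/12) = 1;  -(5/12)·log₂(1) = 0.0000
  (S=1,T=1): P(T|S) = (1/12)/(1/12) = 1;  -(1/12)·log₂(1) = 0.0000
  (S=2,T=2): P(T|S) = (1/2)/(1/2) = 1;  -(1/2)·log₂(1) = 0.0000
H(T|S) = 0.0000 + 0.0000 + 0.0000
  = 0.0000 bits
H(S) + H(T|S) = 1.3250 + 0.0000 = 1.3250 bits

Decomposition 2: H(T) + H(S|T)
H(T) = -[(5/12)·log₂(5/12) + (1/12)·log₂(1/12) + (1/2)·log₂(1/2)]
  = 0.5263 + 0.2987 + 0.5000
  = 1.3250 bits
H(S|T) = -Σ P(S,T)·log₂ P(S|T), where P(S|T) = P(S,T) / P(T)
  (cells with P(S,T) = 0 contribute 0)
  (S=0,T=0): P(S|T) = (5/12)/(5/12) = 1;  -(5/12)·log₂(1) = 0.0000
  (S=1,T=1): P(S|T) = (1/12)/(1/12) = 1;  -(1/12)·log₂(1) = 0.0000
  (S=2,T=2): P(S|T) = (1/2)/(1/2) = 1;  -(1/2)·log₂(1) = 0.0000
H(S|T) = 0.0000 + 0.0000 + 0.0000
  = 0.0000 bits
H(T) + H(S|T) = 1.3250 + 0.0000 = 1.3250 bits

Direct computation of the joint entropy:
H(S,T) = -[(5/12)·log₂(5/12) + (1/12)·log₂(1/12) + (1/2)·log₂(1/2)]
  = 0.5263 + 0.2987 + 0.5000
  = 1.3250 bits

All three agree: H(S,T) = 1.3250 bits ✓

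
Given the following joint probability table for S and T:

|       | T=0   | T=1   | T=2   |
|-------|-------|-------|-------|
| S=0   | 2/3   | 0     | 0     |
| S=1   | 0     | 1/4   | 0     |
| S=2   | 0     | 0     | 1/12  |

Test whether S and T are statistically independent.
Marginal P(S) (row sums):
  P(S=0) = 2/3 + 0 + 0 = 2/3
  P(S=1) = 0 + 1/4 + 0 = 1/4
  P(S=2) = 0 + 0 + 1/12 = 1/12
Marginal P(T) (column sums):
  P(T=0) = 2/3 + 0 + 0 = 2/3
  P(T=1) = 0 + 1/4 + 0 = 1/4
  P(T=2) = 0 + 0 + 1/12 = 1/12

S and T are independent iff P(S=i,T=j) = P(S=i)·P(T=j) for every cell.
  P(S=0)·P(T=0) = 2/3 × 2/3 = 4/9, but P(S=0,T=0) = 2/3 ✗

No, S and T are not independent. Quantitatively, I(S;T) > 0:

H(S) = -[(2/3)·log₂(2/3) + (1/4)·log₂(1/4) + (1/12)·log₂(1/12)]
  = 0.3900 + 0.5000 + 0.2987
  = 1.1887 bits
H(T) = -[(2/3)·log₂(2/3) + (1/4)·log₂(1/4) + (1/12)·log₂(1/12)]
  = 0.3900 + 0.5000 + 0.2987
  = 1.1887 bits
H(S,T) = -[(2/3)·log₂(2/3) + (1/4)·log₂(1/4) + (1/12)·log₂(1/12)]
  = 0.3900 + 0.5000 + 0.2987
  = 1.1887 bits
I(S;T) = H(S) + H(T) - H(S,T) = 1.1887 + 1.1887 - 1.1887 = 1.1887 bits > 0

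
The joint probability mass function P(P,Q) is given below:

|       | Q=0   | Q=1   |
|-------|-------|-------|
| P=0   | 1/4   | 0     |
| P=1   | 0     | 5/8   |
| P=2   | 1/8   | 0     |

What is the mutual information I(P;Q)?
Marginal P(P) (row sums):
  P(P=0) = 1/4 + 0 = 1/4
  P(P=1) = 0 + 5/8 = 5/8
  P(P=2) = 1/8 + 0 = 1/8
Marginal P(Q) (column sums):
  P(Q=0) = 1/4 + 0 + 1/8 = 3/8
  P(Q=1) = 0 + 5/8 + 0 = 5/8

H(P) = -[(1/4)·log₂(1/4) + (5/8)·log₂(5/8) + (1/8)·log₂(1/8)]
  = 0.5000 + 0.4238 + 0.3750
  = 1.2988 bits
H(Q) = -[(3/8)·log₂(3/8) + (5/8)·log₂(5/8)]
  = 0.5306 + 0.4238
  = 0.9544 bits
H(P,Q) = -[(1/4)·log₂(1/4) + (5/8)·log₂(5/8) + (1/8)·log₂(1/8)]
  = 0.5000 + 0.4238 + 0.3750
  = 1.2988 bits

I(P;Q) = H(P) + H(Q) - H(P,Q)
  = 1.2988 + 0.9544 - 1.2988
  = 0.9544 bits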